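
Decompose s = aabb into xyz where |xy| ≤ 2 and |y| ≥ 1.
x = '', y = 'aa', z = 'bb'

For s = aabb and p = 2, one valid decomposition is:
- x = '' (length 0)
- y = 'aa' (length 2)
- z = 'bb' (length 2)

Verification:
- xyz = '' + 'aa' + 'bb' = aabb ✓
- |xy| = 2 ≤ 2 ✓
- |y| = 2 > 0 ✓

All pumping lemma constraints are satisfied.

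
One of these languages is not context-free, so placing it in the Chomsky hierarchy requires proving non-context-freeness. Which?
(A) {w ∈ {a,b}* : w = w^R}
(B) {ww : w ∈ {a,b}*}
(B) {ww : w ∈ {a,b}*}

(B) {ww : w ∈ {a,b}*} requires the CFL pumping lemma.

- {w ∈ {a,b}* : w = w^R} is context-free (but not regular)
  • Can be shown non-regular with the regular pumping lemma
  • After pumping, the string is no longer symmetric

- {ww : w ∈ {a,b}*} is NOT context-free
  • Requires the CFL pumping lemma to prove
  • Cannot verify equality of two arbitrary substrings

The CFL pumping lemma is "stronger" in that it can prove non-membership
in the larger class of context-free languages.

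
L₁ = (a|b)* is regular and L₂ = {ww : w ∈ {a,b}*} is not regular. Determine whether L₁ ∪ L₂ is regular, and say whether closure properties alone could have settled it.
Yes — L₁ ∪ L₂ is regular.

{ww} ⊆ (a|b)*, so L₁ ∪ L₂ = (a|b)*, which is regular.

Note that the bare facts "L₁ regular, L₂ non-regular" do not settle the question by themselves: the closure of regular languages under ∪, ∩, complement and difference applies only when BOTH operands are regular. With a non-regular operand the result can come out regular or non-regular depending on the specific languages, so one has to work out L₁ ∪ L₂ for this particular pair, as above.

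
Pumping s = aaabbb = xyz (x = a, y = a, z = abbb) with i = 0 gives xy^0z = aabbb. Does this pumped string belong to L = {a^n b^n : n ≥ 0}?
No

xy⁰z = a · ε · abbb = aabbb.
aabbb has 2 a's and 3 b's; 2 ≠ 3, so it is not in L.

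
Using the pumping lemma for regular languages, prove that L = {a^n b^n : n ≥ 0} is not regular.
Assume for contradiction that L is regular, and let p ≥ 1 be the pumping length given by the pumping lemma.
Choose s = a^p b^p. Then s ∈ L and |s| = 2p ≥ p.
By the pumping lemma, s = xyz for some x, y, z with |xy| ≤ p, |y| ≥ 1, and xy^i z ∈ L for every i ≥ 0.
Since |xy| ≤ p and the first p symbols of s are all a's, we must have y = a^k for some k with 1 ≤ k ≤ p.

Take i = 0: xy⁰z = a^(p − k) b^p.
This string has p − k a's but p b's, and p − k < p because k ≥ 1. So xy⁰z ∉ L.

This contradicts the pumping lemma, which requires xy^i z ∈ L for all i ≥ 0.
Hence L = {a^n b^n : n ≥ 0} is not regular. ∎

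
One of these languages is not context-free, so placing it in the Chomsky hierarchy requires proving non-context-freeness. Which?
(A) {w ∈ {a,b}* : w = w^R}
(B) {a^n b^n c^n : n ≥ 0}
(B) {a^n b^n c^n : n ≥ 0}

(B) {a^n b^n c^n : n ≥ 0} requires the CFL pumping lemma.

- {w ∈ {a,b}* : w = w^R} is context-free (but not regular)
  • Can be shown non-regular with the regular pumping lemma
  • After pumping, the string is no longer symmetric

- {a^n b^n c^n : n ≥ 0} is NOT context-free
  • Requires the CFL pumping lemma to prove
  • Cannot maintain three equal counts simultaneously

The CFL pumping lemma is "stronger" in that it can prove non-membership
in the larger class of context-free languages.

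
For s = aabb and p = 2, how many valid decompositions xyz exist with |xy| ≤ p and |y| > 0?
3

For s = 'aabb' with pumping length p = 2:

Constraints: |xy| ≤ 2, |y| > 0

Valid decompositions (|xy| ≤ p, |y| ≥ 1):
  • x='', y='a', z='abb'
  • x='a', y='a', z='bb'
  • x='', y='aa', z='bb'

Total count: 3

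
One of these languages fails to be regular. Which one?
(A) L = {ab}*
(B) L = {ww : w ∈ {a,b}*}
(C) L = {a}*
(B) {ww : w ∈ {a,b}*}

(B) L = {ww : w ∈ {a,b}*} is NOT regular.

The pumping lemma can be used to prove this:
After pumping, the two halves no longer match

The other languages are regular because they can be recognized by finite automata.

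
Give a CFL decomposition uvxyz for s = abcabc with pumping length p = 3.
u='ab', v='c', x='a', y='b', z='c'

For s = abcabc with pumping length p = 3:

One valid decomposition:
- u = 'ab'
- v = 'c'
- x = 'a'
- y = 'b'
- z = 'c'

Verification:
- uvxyz = 'ab' + 'c' + 'a' + 'b' + 'c' = abcabc ✓
- |vxy| = |'cab'| = 3 ≤ 3 ✓
- |vy| = |'cb'| = 2 > 0 ✓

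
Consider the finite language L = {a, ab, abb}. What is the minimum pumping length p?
p = 4

For a finite language L, the pumping lemma holds vacuously if p > max|s| for s ∈ L.

The longest string in L = {a, ab, abb} has length 3.
If p = 4, then no string s ∈ L has |s| ≥ p, so the condition is vacuously true.

The minimum pumping length is p = 4.

Why no smaller p works: for any p ≤ 3, the longest string s ∈ L has |s| = 3 ≥ p, so it would
have to be pumpable; but pumping up (i = 2, 3, ...) produces ever longer strings, which cannot all lie in the
finite language L. So the pumping property fails for every p ≤ 3.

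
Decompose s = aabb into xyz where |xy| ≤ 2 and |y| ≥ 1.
x = '', y = 'aa', z = 'bb'

For s = aabb and p = 2, one valid decomposition is:
- x = '' (length 0)
- y = 'aa' (length 2)
- z = 'bb' (length 2)

Verification:
- xyz = '' + 'aa' + 'bb' = aabb ✓
- |xy| = 2 ≤ 2 ✓
- |y| = 2 > 0 ✓

All pumping lemma constraints are satisfied.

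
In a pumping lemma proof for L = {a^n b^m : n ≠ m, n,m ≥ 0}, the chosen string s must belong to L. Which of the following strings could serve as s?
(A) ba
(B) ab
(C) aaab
(C) aaab

The pumping lemma is applied to a string s that lies in L, so first check membership of each option:
- (A) ba has an a after a b, so it is not of the form a^n b^m and is not in L ✗
- (B) ab = a^1 b^1 has n = m = 1, so it is not in L ✗
- (C) aaab = a^3 b^1 with 3 ≠ 1, so it is in L ✓

Only (C) aaab is in L, so it is the only candidate that could play the role of s.
(In a complete proof one picks s in terms of the pumping length p so that |s| ≥ p is guaranteed; a fixed string like aaab illustrates the shape of such an s.)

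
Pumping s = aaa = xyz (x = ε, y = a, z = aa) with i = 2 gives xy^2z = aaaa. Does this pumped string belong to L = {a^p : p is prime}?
No

xy²z = ε · aa · aa = aaaa.
aaaa has length 4 = 2 × 2, which is not prime, so it is not in L.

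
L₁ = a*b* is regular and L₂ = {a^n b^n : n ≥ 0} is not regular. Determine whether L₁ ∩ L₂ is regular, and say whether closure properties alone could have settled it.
No — L₁ ∩ L₂ is not regular.

Every string a^n b^n already lies in a*b*, so L₁ ∩ L₂ = {a^n b^n : n ≥ 0} = L₂ itself, which is the standard non-regular language (pump s = a^p b^p).

Note that the bare facts "L₁ regular, L₂ non-regular" do not settle the question by themselves: the closure of regular languages under ∪, ∩, complement and difference applies only when BOTH operands are regular. With a non-regular operand the result can come out regular or non-regular depending on the specific languages, so one has to work out L₁ ∩ L₂ for this particular pair, as above.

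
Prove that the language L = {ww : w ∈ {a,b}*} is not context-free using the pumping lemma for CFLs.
Assume for contradiction that L is context-free, and let p ≥ 1 be the pumping length given by the pumping lemma for CFLs.
Choose s = a^p b^p a^p b^p. Then s ∈ L (take w = a^p b^p) and |s| = 4p ≥ p.
By the CFL pumping lemma, s = uvxyz for some u, v, x, y, z with |vxy| ≤ p, |vy| ≥ 1, and uv^i xy^i z ∈ L for every i ≥ 0.

Write s as four blocks A₁ B₁ A₂ B₂ with A₁ = A₂ = a^p and B₁ = B₂ = b^p. Since |vxy| ≤ p, the window vxy lies inside at most two adjacent blocks. Take i = 0 and let t = uxz, so |t| = 4p − |vy| with 1 ≤ |vy| ≤ p. If |t| is odd, t ∉ L immediately, so assume |vy| is even (hence |vy| ≥ 2) and |t|/2 = 2p − |vy|/2, which satisfies p ≤ |t|/2 ≤ 2p − 1.

Case 1 (vxy inside A₁B₁): t = a^(p−j) b^(p−l) a^p b^p with j + l = |vy|. The second half of t has length < 2p, so it is a suffix of the trailing a^p b^p and ends in b; the first half is a^(p−j) b^(p−l) a^((j+l)/2), which ends in a because (j+l)/2 ≥ 1. The halves differ, so t ∉ L.

Case 2 (vxy inside B₁A₂, straddling the middle): t = a^p b^(p−j) a^(p−l) b^p with j + l = |vy|. If t = ww, then w is a prefix of t of length ≥ p, so w begins with a^p; and w is a suffix of t of length ≥ p, so w ends with b^p. That forces |w| ≥ 2p, contradicting |w| = |t|/2 ≤ 2p − 1. So t ∉ L.

Case 3 (vxy inside A₂B₂): t = a^p b^p a^(p−j) b^(p−l) with j + l = |vy|. The first half of t is a prefix of a^p b^p, so it begins with a; the second half is b^((j+l)/2) a^(p−j) b^(p−l), which begins with b. The halves differ, so t ∉ L.

In every case uv⁰xy⁰z = uxz ∉ L.

This contradicts the CFL pumping lemma, which requires uv^i xy^i z ∈ L for all i ≥ 0.
Hence L = {ww : w ∈ {a,b}*} is not context-free. ∎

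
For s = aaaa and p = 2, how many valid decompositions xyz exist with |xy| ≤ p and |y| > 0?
3

For s = 'aaaa' with pumping length p = 2:

Constraints: |xy| ≤ 2, |y| > 0

Valid decompositions (|xy| ≤ p, |y| ≥ 1):
  • x='', y='a', z='aaa'
  • x='a', y='a', z='aa'
  • x='', y='aa', z='aa'

Total count: 3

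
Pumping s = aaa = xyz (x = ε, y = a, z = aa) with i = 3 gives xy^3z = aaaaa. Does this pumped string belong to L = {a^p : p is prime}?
Yes

xy³z = ε · aaa · aa = aaaaa.
aaaaa has length 5, which is prime, so it is in L.
(A single pumped string landing in L is not a contradiction by itself; a non-regularity proof needs some i for which xy^i z ∉ L, for every admissible decomposition.)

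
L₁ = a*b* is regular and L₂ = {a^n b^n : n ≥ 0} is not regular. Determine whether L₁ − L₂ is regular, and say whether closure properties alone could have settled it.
No — L₁ − L₂ is not regular.

a*b* − {a^n b^n} = {a^n b^m : n ≠ m}. If this were regular, then its complement intersected with a*b*, namely {a^n b^n : n ≥ 0}, would be regular too (closure under complement and intersection) — contradiction. So L₁ − L₂ is not regular.

Note that the bare facts "L₁ regular, L₂ non-regular" do not settle the question by themselves: the closure of regular languages under ∪, ∩, complement and difference applies only when BOTH operands are regular. With a non-regular operand the result can come out regular or non-regular depending on the specific languages, so one has to work out L₁ − L₂ for this particular pair, as above.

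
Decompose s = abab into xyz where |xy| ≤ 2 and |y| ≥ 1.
x = 'a', y = 'b', z = 'ab'

For s = abab and p = 2, one valid decomposition is:
- x = 'a' (length 1)
- y = 'b' (length 1)
- z = 'ab' (length 2)

Verification:
- xyz = 'a' + 'b' + 'ab' = abab ✓
- |xy| = 2 ≤ 2 ✓
- |y| = 1 > 0 ✓

All pumping lemma constraints are satisfied.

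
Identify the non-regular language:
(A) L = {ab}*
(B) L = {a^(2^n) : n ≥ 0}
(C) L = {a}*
(B) {a^(2^n) : n ≥ 0}

(B) L = {a^(2^n) : n ≥ 0} is NOT regular.

The pumping lemma can be used to prove this:
After pumping, length is no longer a power of 2

The other languages are regular because they can be recognized by finite automata.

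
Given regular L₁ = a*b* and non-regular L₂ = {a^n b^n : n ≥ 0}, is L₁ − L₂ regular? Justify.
No — L₁ − L₂ is not regular.

a*b* − {a^n b^n} = {a^n b^m : n ≠ m}. If this were regular, then its complement intersected with a*b*, namely {a^n b^n : n ≥ 0}, would be regular too (closure under complement and intersection) — contradiction. So L₁ − L₂ is not regular.

Note that the bare facts "L₁ regular, L₂ non-regular" do not settle the question by themselves: the closure of regular languages under ∪, ∩, complement and difference applies only when BOTH operands are regular. With a non-regular operand the result can come out regular or non-regular depending on the specific languages, so one has to work out L₁ − L₂ for this particular pair, as above.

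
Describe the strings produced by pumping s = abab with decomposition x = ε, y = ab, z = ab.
{xy^i z : i ≥ 0} = {(ab)^(i+1) : i ≥ 0} = {ab, abab, ababab, ...}

With x = ε, y = ab, z = ab: Pumping 'ab' gives strings of alternating a's and b's.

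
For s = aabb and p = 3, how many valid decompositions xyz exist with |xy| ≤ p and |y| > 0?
6

For s = 'aabb' with pumping length p = 3:

Constraints: |xy| ≤ 3, |y| > 0

Valid decompositions (|xy| ≤ p, |y| ≥ 1):
  • x='', y='a', z='abb'
  • x='a', y='a', z='bb'
  • x='', y='aa', z='bb'
  • x='aa', y='b', z='b'
  • x='a', y='ab', z='b'
  • x='', y='aab', z='b'

Total count: 6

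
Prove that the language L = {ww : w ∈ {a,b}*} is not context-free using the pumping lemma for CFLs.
Assume for contradiction that L is context-free, and let p ≥ 1 be the pumping length given by the pumping lemma for CFLs.
Choose s = a^p b^p a^p b^p. Then s ∈ L (take w = a^p b^p) and |s| = 4p ≥ p.
By the CFL pumping lemma, s = uvxyz for some u, v, x, y, z with |vxy| ≤ p, |vy| ≥ 1, and uv^i xy^i z ∈ L for every i ≥ 0.

Write s as four blocks A₁ B₁ A₂ B₂ with A₁ = A₂ = a^p and B₁ = B₂ = b^p. Since |vxy| ≤ p, the window vxy lies inside at most two adjacent blocks. Take i = 0 and let t = uxz, so |t| = 4p − |vy| with 1 ≤ |vy| ≤ p. If |t| is odd, t ∉ L immediately, so assume |vy| is even (hence |vy| ≥ 2) and |t|/2 = 2p − |vy|/2, which satisfies p ≤ |t|/2 ≤ 2p − 1.

Case 1 (vxy inside A₁B₁): t = a^(p−j) b^(p−l) a^p b^p with j + l = |vy|. The second half of t has length < 2p, so it is a suffix of the trailing a^p b^p and ends in b; the first half is a^(p−j) b^(p−l) a^((j+l)/2), which ends in a because (j+l)/2 ≥ 1. The halves differ, so t ∉ L.

Case 2 (vxy inside B₁A₂, straddling the middle): t = a^p b^(p−j) a^(p−l) b^p with j + l = |vy|. If t = ww, then w is a prefix of t of length ≥ p, so w begins with a^p; and w is a suffix of t of length ≥ p, so w ends with b^p. That forces |w| ≥ 2p, contradicting |w| = |t|/2 ≤ 2p − 1. So t ∉ L.

Case 3 (vxy inside A₂B₂): t = a^p b^p a^(p−j) b^(p−l) with j + l = |vy|. The first half of t is a prefix of a^p b^p, so it begins with a; the second half is b^((j+l)/2) a^(p−j) b^(p−l), which begins with b. The halves differ, so t ∉ L.

In every case uv⁰xy⁰z = uxz ∉ L.

This contradicts the CFL pumping lemma, which requires uv^i xy^i z ∈ L for all i ≥ 0.
Hence L = {ww : w ∈ {a,b}*} is not context-free. ∎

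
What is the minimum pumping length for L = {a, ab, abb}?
p = 4

For a finite language L, the pumping lemma holds vacuously if p > max|s| for s ∈ L.

The longest string in L = {a, ab, abb} has length 3.
If p = 4, then no string s ∈ L has |s| ≥ p, so the condition is vacuously true.

The minimum pumping length is p = 4.

Why no smaller p works: for any p ≤ 3, the longest string s ∈ L has |s| = 3 ≥ p, so it would
have to be pumpable; but pumping up (i = 2, 3, ...) produces ever longer strings, which cannot all lie in the
finite language L. So the pumping property fails for every p ≤ 3.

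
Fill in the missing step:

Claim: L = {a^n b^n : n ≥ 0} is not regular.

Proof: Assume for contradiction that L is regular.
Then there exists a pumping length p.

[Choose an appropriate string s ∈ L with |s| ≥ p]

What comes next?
s = a^p b^p

This string is in L (has equal a's and b's) and has length 2p ≥ p.
Any decomposition xyz with |xy| ≤ p means y consists only of a's,
so pumping will unbalance the counts.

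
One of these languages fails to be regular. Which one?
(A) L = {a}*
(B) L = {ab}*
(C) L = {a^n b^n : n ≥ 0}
(C) {a^n b^n : n ≥ 0}

(C) L = {a^n b^n : n ≥ 0} is NOT regular.

The pumping lemma can be used to prove this:
After pumping, the number of a's and b's become unequal

The other languages are regular because they can be recognized by finite automata.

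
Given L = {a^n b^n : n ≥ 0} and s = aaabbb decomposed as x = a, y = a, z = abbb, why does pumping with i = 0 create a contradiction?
xy⁰z = aabbb ∉ L

Pumping with i = 0 replaces y = a by y⁰ = ε:
- Original: s = xyz = aaabbb; aaabbb = a^3 b^3 has equal counts (3 = 3), so it is in L
- Pumped: xy⁰z = a · ε · abbb = aabbb
- aabbb has 2 a's and 3 b's; 2 ≠ 3, so it is not in L

The pumping lemma would require xy⁰z ∈ L, so this decomposition yields a contradiction.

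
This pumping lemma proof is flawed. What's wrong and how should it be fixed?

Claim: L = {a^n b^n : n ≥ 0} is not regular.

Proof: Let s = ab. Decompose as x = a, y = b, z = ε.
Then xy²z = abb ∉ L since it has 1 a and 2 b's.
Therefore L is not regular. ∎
Error: The string s = ab might be shorter than the pumping length p.

Correction: Choose s = a^p b^p to ensure |s| ≥ p. Also, the decomposition is wrong: with |xy| ≤ p, y cannot include b's when s starts with p a's.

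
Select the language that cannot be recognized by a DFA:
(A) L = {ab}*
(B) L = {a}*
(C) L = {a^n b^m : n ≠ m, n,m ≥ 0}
(C) {a^n b^m : n ≠ m, n,m ≥ 0}

(C) L = {a^n b^m : n ≠ m, n,m ≥ 0} is NOT regular.

The pumping lemma can be used to prove this:
After pumping a's, we can make n = m

The other languages are regular because they can be recognized by finite automata.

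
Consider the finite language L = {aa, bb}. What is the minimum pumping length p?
p = 3

For a finite language L, the pumping lemma holds vacuously if p > max|s| for s ∈ L.

The longest string in L = {aa, bb} has length 2.
If p = 3, then no string s ∈ L has |s| ≥ p, so the condition is vacuously true.

The minimum pumping length is p = 3.

Why no smaller p works: for any p ≤ 2, the longest string s ∈ L has |s| = 2 ≥ p, so it would
have to be pumpable; but pumping up (i = 2, 3, ...) produces ever longer strings, which cannot all lie in the
finite language L. So the pumping property fails for every p ≤ 2.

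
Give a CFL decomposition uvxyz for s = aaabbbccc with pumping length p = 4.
u='aa', v='a', x='bb', y='b', z='ccc'

For s = aaabbbccc with pumping length p = 4:

One valid decomposition:
- u = 'aa'
- v = 'a'
- x = 'bb'
- y = 'b'
- z = 'ccc'

Verification:
- uvxyz = 'aa' + 'a' + 'bb' + 'b' + 'ccc' = aaabbbccc ✓
- |vxy| = |'abbb'| = 4 ≤ 4 ✓
- |vy| = |'ab'| = 2 > 0 ✓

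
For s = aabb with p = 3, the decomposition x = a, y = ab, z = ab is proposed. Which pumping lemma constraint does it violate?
Violated: xyz = s

The decomposition x = a, y = ab, z = ab for s = aabb with p = 3
violates the constraint: xyz = s

xyz = 'a' + 'ab' + 'ab' = 'aabab' ≠ 'aabb' = s. The decomposition doesn't reconstruct s.

Pumping lemma constraints:
1. xyz = s (decomposition is valid)
2. |xy| ≤ p
3. |y| > 0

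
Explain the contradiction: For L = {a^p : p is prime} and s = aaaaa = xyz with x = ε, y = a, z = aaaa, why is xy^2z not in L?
xy²z = aaaaaa ∉ L

Pumping with i = 2 replaces y = a by y² = aa:
- Original: s = xyz = aaaaa; aaaaa has length 5, which is prime, so it is in L
- Pumped: xy²z = ε · aa · aaaa = aaaaaa
- aaaaaa has length 6 = 2 × 3, which is not prime, so it is not in L

The pumping lemma would require xy²z ∈ L, so this decomposition yields a contradiction.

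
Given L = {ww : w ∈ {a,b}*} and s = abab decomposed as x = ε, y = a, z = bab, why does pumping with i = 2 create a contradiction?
xy²z = aabab ∉ L

Pumping with i = 2 replaces y = a by y² = aa:
- Original: s = xyz = abab; abab splits into halves ab · ab, which are equal, so it is in L (w = ab)
- Pumped: xy²z = ε · aa · bab = aabab
- aabab has odd length 5, so it cannot be written as ww and is not in L

The pumping lemma would require xy²z ∈ L, so this decomposition yields a contradiction.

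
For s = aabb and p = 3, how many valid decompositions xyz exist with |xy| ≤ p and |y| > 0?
6

For s = 'aabb' with pumping length p = 3:

Constraints: |xy| ≤ 3, |y| > 0

Valid decompositions (|xy| ≤ p, |y| ≥ 1):
  • x='', y='a', z='abb'
  • x='a', y='a', z='bb'
  • x='', y='aa', z='bb'
  • x='aa', y='b', z='b'
  • x='a', y='ab', z='b'
  • x='', y='aab', z='b'

Total count: 6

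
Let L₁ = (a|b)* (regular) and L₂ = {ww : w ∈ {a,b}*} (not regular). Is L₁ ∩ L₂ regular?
No — L₁ ∩ L₂ is not regular.

(a|b)* is all strings over {a,b}, so L₁ ∩ L₂ = {ww : w ∈ {a,b}*} = L₂ itself, which is not regular (pump s = a^p b a^p b).

Note that the bare facts "L₁ regular, L₂ non-regular" do not settle the question by themselves: the closure of regular languages under ∪, ∩, complement and difference applies only when BOTH operands are regular. With a non-regular operand the result can come out regular or non-regular depending on the specific languages, so one has to work out L₁ ∩ L₂ for this particular pair, as above.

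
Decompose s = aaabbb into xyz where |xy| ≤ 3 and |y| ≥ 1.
x = '', y = 'a', z = 'aabbb'

For s = aaabbb and p = 3, one valid decomposition is:
- x = '' (length 0)
- y = 'a' (length 1)
- z = 'aabbb' (length 5)

Verification:
- xyz = '' + 'a' + 'aabbb' = aaabbb ✓
- |xy| = 1 ≤ 3 ✓
- |y| = 1 > 0 ✓

All pumping lemma constraints are satisfied.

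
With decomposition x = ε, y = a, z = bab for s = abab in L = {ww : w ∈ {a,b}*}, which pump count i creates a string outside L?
i = 0

xy⁰z = ε · ε · bab = bab; bab has odd length 3, so it cannot be written as ww and is not in L.
(Other choices also work, e.g. i = 2, 3; only i = 1 is guaranteed to stay in L since xy¹z = s.)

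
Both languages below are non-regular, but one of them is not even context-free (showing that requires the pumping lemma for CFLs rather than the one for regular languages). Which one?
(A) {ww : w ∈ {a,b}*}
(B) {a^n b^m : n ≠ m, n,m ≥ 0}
(A) {ww : w ∈ {a,b}*}

(A) {ww : w ∈ {a,b}*} requires the CFL pumping lemma.

- {a^n b^m : n ≠ m, n,m ≥ 0} is context-free (but not regular)
  • Can be shown non-regular with the regular pumping lemma
  • After pumping a's, we can make n = m

- {ww : w ∈ {a,b}*} is NOT context-free
  • Requires the CFL pumping lemma to prove
  • Cannot verify equality of two arbitrary substrings

The CFL pumping lemma is "stronger" in that it can prove non-membership
in the larger class of context-free languages.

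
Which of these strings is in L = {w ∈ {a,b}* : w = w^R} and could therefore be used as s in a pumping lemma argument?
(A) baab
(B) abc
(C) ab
(A) baab

The pumping lemma is applied to a string s that lies in L, so first check membership of each option:
- (A) baab reversed is baab, the same string, so it is a palindrome and is in L ✓
- (B) abc reversed is cba ≠ abc, so it is not a palindrome and is not in L ✗
- (C) ab reversed is ba ≠ ab, so it is not a palindrome and is not in L ✗

Only (A) baab is in L, so it is the only candidate that could play the role of s.
(In a complete proof one picks s in terms of the pumping length p so that |s| ≥ p is guaranteed; a fixed string like baab illustrates the shape of such an s.)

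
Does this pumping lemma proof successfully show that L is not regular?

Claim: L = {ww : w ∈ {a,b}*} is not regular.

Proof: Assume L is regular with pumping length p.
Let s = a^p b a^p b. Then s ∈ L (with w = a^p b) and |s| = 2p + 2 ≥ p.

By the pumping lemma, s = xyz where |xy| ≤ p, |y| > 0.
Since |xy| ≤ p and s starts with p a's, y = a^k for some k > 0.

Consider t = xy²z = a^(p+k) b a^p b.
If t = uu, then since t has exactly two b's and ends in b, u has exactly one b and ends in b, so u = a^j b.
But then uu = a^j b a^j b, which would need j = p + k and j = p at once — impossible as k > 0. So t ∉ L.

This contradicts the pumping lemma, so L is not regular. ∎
The proof is correct.

This proof is valid because:
1. s = a^p b a^p b is in L and is chosen in terms of p, so |s| ≥ p holds for every p
2. The decomposition analysis is correct: |xy| ≤ p forces y to lie inside the leading a's
3. The contradiction is valid: the argument shows a^(p+k) b a^p b cannot be split into two equal halves
4. The conclusion follows logically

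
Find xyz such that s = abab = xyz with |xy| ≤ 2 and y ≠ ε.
x = 'a', y = 'b', z = 'ab'

For s = abab and p = 2, one valid decomposition is:
- x = 'a' (length 1)
- y = 'b' (length 1)
- z = 'ab' (length 2)

Verification:
- xyz = 'a' + 'b' + 'ab' = abab ✓
- |xy| = 2 ≤ 2 ✓
- |y| = 1 > 0 ✓

All pumping lemma constraints are satisfied.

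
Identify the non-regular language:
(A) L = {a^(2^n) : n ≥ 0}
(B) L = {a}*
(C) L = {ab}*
(A) {a^(2^n) : n ≥ 0}

(A) L = {a^(2^n) : n ≥ 0} is NOT regular.

The pumping lemma can be used to prove this:
After pumping, length is no longer a power of 2

The other languages are regular because they can be recognized by finite automata.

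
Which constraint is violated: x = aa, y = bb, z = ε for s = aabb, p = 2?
Violated: |xy| ≤ p

The decomposition x = aa, y = bb, z = ε for s = aabb with p = 2
violates the constraint: |xy| ≤ p

|xy| = |aabb| = 4 > 2 = p. The decomposition puts too many characters in xy.

Pumping lemma constraints:
1. xyz = s (decomposition is valid)
2. |xy| ≤ p
3. |y| > 0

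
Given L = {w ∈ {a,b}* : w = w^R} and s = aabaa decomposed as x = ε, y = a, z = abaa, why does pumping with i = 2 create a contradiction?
xy²z = aaabaa ∉ L

Pumping with i = 2 replaces y = a by y² = aa:
- Original: s = xyz = aabaa; aabaa reversed is aabaa, the same string, so it is a palindrome and is in L
- Pumped: xy²z = ε · aa · abaa = aaabaa
- aaabaa reversed is aabaaa ≠ aaabaa, so it is not a palindrome and is not in L

The pumping lemma would require xy²z ∈ L, so this decomposition yields a contradiction.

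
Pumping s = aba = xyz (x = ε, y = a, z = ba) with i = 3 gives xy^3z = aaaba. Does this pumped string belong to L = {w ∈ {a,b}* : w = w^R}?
No

xy³z = ε · aaa · ba = aaaba.
aaaba reversed is abaaa ≠ aaaba, so it is not a palindrome and is not in L.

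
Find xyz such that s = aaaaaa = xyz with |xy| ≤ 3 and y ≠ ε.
x = '', y = 'aa', z = 'aaaa'

For s = aaaaaa and p = 3, one valid decomposition is:
- x = '' (length 0)
- y = 'aa' (length 2)
- z = 'aaaa' (length 4)

Verification:
- xyz = '' + 'aa' + 'aaaa' = aaaaaa ✓
- |xy| = 2 ≤ 3 ✓
- |y| = 2 > 0 ✓

All pumping lemma constraints are satisfied.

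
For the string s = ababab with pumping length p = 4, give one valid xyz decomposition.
x = 'ab', y = 'ab', z = 'ab'

For s = ababab and p = 4, one valid decomposition is:
- x = 'ab' (length 2)
- y = 'ab' (length 2)
- z = 'ab' (length 2)

Verification:
- xyz = 'ab' + 'ab' + 'ab' = ababab ✓
- |xy| = 4 ≤ 4 ✓
- |y| = 2 > 0 ✓

All pumping lemma constraints are satisfied.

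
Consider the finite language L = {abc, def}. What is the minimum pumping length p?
p = 4

For a finite language L, the pumping lemma holds vacuously if p > max|s| for s ∈ L.

The longest string in L = {abc, def} has length 3.
If p = 4, then no string s ∈ L has |s| ≥ p, so the condition is vacuously true.

The minimum pumping length is p = 4.

Why no smaller p works: for any p ≤ 3, the longest string s ∈ L has |s| = 3 ≥ p, so it would
have to be pumpable; but pumping up (i = 2, 3, ...) produces ever longer strings, which cannot all lie in the
finite language L. So the pumping property fails for every p ≤ 3.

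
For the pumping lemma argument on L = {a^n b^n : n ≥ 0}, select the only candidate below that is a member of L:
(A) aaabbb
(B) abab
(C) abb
(A) aaabbb

The pumping lemma is applied to a string s that lies in L, so first check membership of each option:
- (A) aaabbb = a^3 b^3 has equal counts (3 = 3), so it is in L ✓
- (B) abab has an a after a b, so it is not of the form a^n b^n and is not in L ✗
- (C) abb has 1 a's and 2 b's; 1 ≠ 2, so it is not in L ✗

Only (A) aaabbb is in L, so it is the only candidate that could play the role of s.
(In a complete proof one picks s in terms of the pumping length p so that |s| ≥ p is guaranteed; a fixed string like aaabbb illustrates the shape of such an s.)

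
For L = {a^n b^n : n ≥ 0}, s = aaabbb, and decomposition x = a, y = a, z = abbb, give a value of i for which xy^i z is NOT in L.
i = 0

xy⁰z = a · ε · abbb = aabbb; aabbb has 2 a's and 3 b's; 2 ≠ 3, so it is not in L.
(Other choices also work, e.g. i = 2, 3; only i = 1 is guaranteed to stay in L since xy¹z = s.)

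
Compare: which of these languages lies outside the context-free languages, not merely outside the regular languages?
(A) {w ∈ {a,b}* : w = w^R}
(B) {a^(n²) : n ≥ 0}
(B) {a^(n²) : n ≥ 0}

(B) {a^(n²) : n ≥ 0} requires the CFL pumping lemma.

- {w ∈ {a,b}* : w = w^R} is context-free (but not regular)
  • Can be shown non-regular with the regular pumping lemma
  • After pumping, the string is no longer symmetric

- {a^(n²) : n ≥ 0} is NOT context-free
  • Requires the CFL pumping lemma to prove
  • Gaps between squares grow unboundedly

The CFL pumping lemma is "stronger" in that it can prove non-membership
in the larger class of context-free languages.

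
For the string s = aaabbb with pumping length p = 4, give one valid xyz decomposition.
x = 'a', y = 'aa', z = 'bbb'

For s = aaabbb and p = 4, one valid decomposition is:
- x = 'a' (length 1)
- y = 'aa' (length 2)
- z = 'bbb' (length 3)

Verification:
- xyz = 'a' + 'aa' + 'bbb' = aaabbb ✓
- |xy| = 3 ≤ 4 ✓
- |y| = 2 > 0 ✓

All pumping lemma constraints are satisfied.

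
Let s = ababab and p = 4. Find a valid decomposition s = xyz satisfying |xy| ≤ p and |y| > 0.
x = 'a', y = 'bab', z = 'ab'

For s = ababab and p = 4, one valid decomposition is:
- x = 'a' (length 1)
- y = 'bab' (length 3)
- z = 'ab' (length 2)

Verification:
- xyz = 'a' + 'bab' + 'ab' = ababab ✓
- |xy| = 4 ≤ 4 ✓
- |y| = 3 > 0 ✓

All pumping lemma constraints are satisfied.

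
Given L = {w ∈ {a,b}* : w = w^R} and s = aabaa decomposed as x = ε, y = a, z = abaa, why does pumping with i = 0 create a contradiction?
xy⁰z = abaa ∉ L

Pumping with i = 0 replaces y = a by y⁰ = ε:
- Original: s = xyz = aabaa; aabaa reversed is aabaa, the same string, so it is a palindrome and is in L
- Pumped: xy⁰z = ε · ε · abaa = abaa
- abaa reversed is aaba ≠ abaa, so it is not a palindrome and is not in L

The pumping lemma would require xy⁰z ∈ L, so this decomposition yields a contradiction.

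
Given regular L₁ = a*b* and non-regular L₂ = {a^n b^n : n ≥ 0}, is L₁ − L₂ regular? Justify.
No — L₁ − L₂ is not regular.

a*b* − {a^n b^n} = {a^n b^m : n ≠ m}. If this were regular, then its complement intersected with a*b*, namely {a^n b^n : n ≥ 0}, would be regular too (closure under complement and intersection) — contradiction. So L₁ − L₂ is not regular.

Note that the bare facts "L₁ regular, L₂ non-regular" do not settle the question by themselves: the closure of regular languages under ∪, ∩, complement and difference applies only when BOTH operands are regular. With a non-regular operand the result can come out regular or non-regular depending on the specific languages, so one has to work out L₁ − L₂ for this particular pair, as above.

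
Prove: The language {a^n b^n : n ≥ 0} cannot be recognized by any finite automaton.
Assume for contradiction that L is regular, and let p ≥ 1 be the pumping length given by the pumping lemma.
Choose s = a^p b^p. Then s ∈ L and |s| = 2p ≥ p.
By the pumping lemma, s = xyz for some x, y, z with |xy| ≤ p, |y| ≥ 1, and xy^i z ∈ L for every i ≥ 0.
Since |xy| ≤ p and the first p symbols of s are all a's, we must have y = a^k for some k with 1 ≤ k ≤ p.

Take i = 0: xy⁰z = a^(p − k) b^p.
This string has p − k a's but p b's, and p − k < p because k ≥ 1. So xy⁰z ∉ L.

This contradicts the pumping lemma, which requires xy^i z ∈ L for all i ≥ 0.
Hence L = {a^n b^n : n ≥ 0} is not regular. ∎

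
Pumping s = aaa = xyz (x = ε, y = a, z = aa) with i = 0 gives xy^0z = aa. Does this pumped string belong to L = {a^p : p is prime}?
Yes

xy⁰z = ε · ε · aa = aa.
aa has length 2, which is prime, so it is in L.
(A single pumped string landing in L is not a contradiction by itself; a non-regularity proof needs some i for which xy^i z ∉ L, for every admissible decomposition.)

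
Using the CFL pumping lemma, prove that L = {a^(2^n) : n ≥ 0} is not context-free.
Assume for contradiction that L is context-free, and let p ≥ 1 be the pumping length given by the pumping lemma for CFLs.
Choose s = a^(2^p). Then s ∈ L and |s| = 2^p ≥ p.
By the CFL pumping lemma, s = uvxyz for some u, v, x, y, z with |vxy| ≤ p, |vy| ≥ 1, and uv^i xy^i z ∈ L for every i ≥ 0.
All symbols are a's, so only lengths matter: let k = |vy|, with 1 ≤ k ≤ |vxy| ≤ p < 2^p.

Take i = 2: |uv²xy²z| = 2^p + k, and 2^p < 2^p + k < 2^p + 2^p = 2^(p+1).
So the length lies strictly between consecutive powers of two and is not a power of 2; uv²xy²z ∉ L.

This contradicts the CFL pumping lemma, which requires uv^i xy^i z ∈ L for all i ≥ 0.
Hence L = {a^(2^n) : n ≥ 0} is not context-free. ∎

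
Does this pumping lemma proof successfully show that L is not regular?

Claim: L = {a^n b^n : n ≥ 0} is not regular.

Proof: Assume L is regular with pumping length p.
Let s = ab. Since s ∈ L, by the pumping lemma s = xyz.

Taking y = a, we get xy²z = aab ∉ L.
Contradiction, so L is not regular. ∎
The proof is INCORRECT.

Error: The string s = ab may be shorter than p.
The pumping lemma only applies to strings with |s| ≥ p, and p is not under our control.
We must choose s in terms of p, e.g. s = a^p b^p, to ensure |s| ≥ p.
(The proof also fixes one particular y; a valid argument must handle every decomposition with |xy| ≤ p and |y| ≥ 1 — for s = a^p b^p this forces y = a^k, and then xy²z = a^(p+k) b^p ∉ L.)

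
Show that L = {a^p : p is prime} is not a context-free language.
Assume for contradiction that L is context-free, and let p ≥ 1 be the pumping length given by the pumping lemma for CFLs.
Choose a prime q with q ≥ p and let s = a^q. Then s ∈ L and |s| = q ≥ p.
By the CFL pumping lemma, s = uvxyz for some u, v, x, y, z with |vxy| ≤ p, |vy| ≥ 1, and uv^i xy^i z ∈ L for every i ≥ 0.
All symbols are a's, so only lengths matter: let k = |vy|, with 1 ≤ k ≤ p. Then |uv^i xy^i z| = q + (i − 1)k.

Take i = q + 1: the length is q + qk = q(k + 1).
Both factors satisfy q ≥ 2 and k + 1 ≥ 2, so q(k + 1) is composite and uv^(q+1) xy^(q+1) z ∉ L.

This contradicts the CFL pumping lemma, which requires uv^i xy^i z ∈ L for all i ≥ 0.
Hence L = {a^p : p is prime} is not context-free. ∎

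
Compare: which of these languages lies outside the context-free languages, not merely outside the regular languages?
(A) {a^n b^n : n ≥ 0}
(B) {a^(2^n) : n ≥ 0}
(B) {a^(2^n) : n ≥ 0}

(B) {a^(2^n) : n ≥ 0} requires the CFL pumping lemma.

- {a^n b^n : n ≥ 0} is context-free (but not regular)
  • Can be shown non-regular with the regular pumping lemma
  • After pumping, the number of a's and b's become unequal

- {a^(2^n) : n ≥ 0} is NOT context-free
  • Requires the CFL pumping lemma to prove
  • Gaps between powers of 2 grow exponentially

The CFL pumping lemma is "stronger" in that it can prove non-membership
in the larger class of context-free languages.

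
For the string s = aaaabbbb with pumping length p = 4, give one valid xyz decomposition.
x = 'aa', y = 'a', z = 'abbbb'

For s = aaaabbbb and p = 4, one valid decomposition is:
- x = 'aa' (length 2)
- y = 'a' (length 1)
- z = 'abbbb' (length 5)

Verification:
- xyz = 'aa' + 'a' + 'abbbb' = aaaabbbb ✓
- |xy| = 3 ≤ 4 ✓
- |y| = 1 > 0 ✓

All pumping lemma constraints are satisfied.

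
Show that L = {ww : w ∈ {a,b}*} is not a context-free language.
Assume for contradiction that L is context-free, and let p ≥ 1 be the pumping length given by the pumping lemma for CFLs.
Choose s = a^p b^p a^p b^p. Then s ∈ L (take w = a^p b^p) and |s| = 4p ≥ p.
By the CFL pumping lemma, s = uvxyz for some u, v, x, y, z with |vxy| ≤ p, |vy| ≥ 1, and uv^i xy^i z ∈ L for every i ≥ 0.

Write s as four blocks A₁ B₁ A₂ B₂ with A₁ = A₂ = a^p and B₁ = B₂ = b^p. Since |vxy| ≤ p, the window vxy lies inside at most two adjacent blocks. Take i = 0 and let t = uxz, so |t| = 4p − |vy| with 1 ≤ |vy| ≤ p. If |t| is odd, t ∉ L immediately, so assume |vy| is even (hence |vy| ≥ 2) and |t|/2 = 2p − |vy|/2, which satisfies p ≤ |t|/2 ≤ 2p − 1.

Case 1 (vxy inside A₁B₁): t = a^(p−j) b^(p−l) a^p b^p with j + l = |vy|. The second half of t has length < 2p, so it is a suffix of the trailing a^p b^p and ends in b; the first half is a^(p−j) b^(p−l) a^((j+l)/2), which ends in a because (j+l)/2 ≥ 1. The halves differ, so t ∉ L.

Case 2 (vxy inside B₁A₂, straddling the middle): t = a^p b^(p−j) a^(p−l) b^p with j + l = |vy|. If t = ww, then w is a prefix of t of length ≥ p, so w begins with a^p; and w is a suffix of t of length ≥ p, so w ends with b^p. That forces |w| ≥ 2p, contradicting |w| = |t|/2 ≤ 2p − 1. So t ∉ L.

Case 3 (vxy inside A₂B₂): t = a^p b^p a^(p−j) b^(p−l) with j + l = |vy|. The first half of t is a prefix of a^p b^p, so it begins with a; the second half is b^((j+l)/2) a^(p−j) b^(p−l), which begins with b. The halves differ, so t ∉ L.

In every case uv⁰xy⁰z = uxz ∉ L.

This contradicts the CFL pumping lemma, which requires uv^i xy^i z ∈ L for all i ≥ 0.
Hence L = {ww : w ∈ {a,b}*} is not context-free. ∎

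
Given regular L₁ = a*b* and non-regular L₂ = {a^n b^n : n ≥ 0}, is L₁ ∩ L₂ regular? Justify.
No — L₁ ∩ L₂ is not regular.

Every string a^n b^n already lies in a*b*, so L₁ ∩ L₂ = {a^n b^n : n ≥ 0} = L₂ itself, which is the standard non-regular language (pump s = a^p b^p).

Note that the bare facts "L₁ regular, L₂ non-regular" do not settle the question by themselves: the closure of regular languages under ∪, ∩, complement and difference applies only when BOTH operands are regular. With a non-regular operand the result can come out regular or non-regular depending on the specific languages, so one has to work out L₁ ∩ L₂ for this particular pair, as above.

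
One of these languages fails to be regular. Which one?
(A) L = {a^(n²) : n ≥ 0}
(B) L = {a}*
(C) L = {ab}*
(A) {a^(n²) : n ≥ 0}

(A) L = {a^(n²) : n ≥ 0} is NOT regular.

The pumping lemma can be used to prove this:
After pumping, length is no longer a perfect square

The other languages are regular because they can be recognized by finite automata.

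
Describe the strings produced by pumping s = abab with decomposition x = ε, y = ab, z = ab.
{xy^i z : i ≥ 0} = {(ab)^(i+1) : i ≥ 0} = {ab, abab, ababab, ...}

With x = ε, y = ab, z = ab: Pumping 'ab' gives strings of alternating a's and b's.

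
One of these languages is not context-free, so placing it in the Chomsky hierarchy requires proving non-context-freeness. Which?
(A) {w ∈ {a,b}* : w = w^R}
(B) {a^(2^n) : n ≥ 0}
(B) {a^(2^n) : n ≥ 0}

(B) {a^(2^n) : n ≥ 0} requires the CFL pumping lemma.

- {w ∈ {a,b}* : w = w^R} is context-free (but not regular)
  • Can be shown non-regular with the regular pumping lemma
  • After pumping, the string is no longer symmetric

- {a^(2^n) : n ≥ 0} is NOT context-free
  • Requires the CFL pumping lemma to prove
  • Gaps between powers of 2 grow exponentially

The CFL pumping lemma is "stronger" in that it can prove non-membership
in the larger class of context-free languages.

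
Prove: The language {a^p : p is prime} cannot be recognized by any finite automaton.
Assume for contradiction that L is regular, and let p ≥ 1 be the pumping length given by the pumping lemma.
Choose a prime q with q ≥ p (one exists because there are infinitely many primes) and let s = a^q. Then s ∈ L and |s| = q ≥ p.
By the pumping lemma, s = xyz for some x, y, z with |xy| ≤ p, |y| ≥ 1, and xy^i z ∈ L for every i ≥ 0.
Here y = a^k for some k with 1 ≤ k ≤ p, and xy^i z = a^(q + (i − 1)k) for every i ≥ 0.

Take i = q + 1: |xy^(q+1) z| = q + qk = q(k + 1).
Both factors satisfy q ≥ 2 and k + 1 ≥ 2, so q(k + 1) is composite, and xy^(q+1) z ∉ L.

This contradicts the pumping lemma, which requires xy^i z ∈ L for all i ≥ 0.
Hence L = {a^p : p is prime} is not regular. ∎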